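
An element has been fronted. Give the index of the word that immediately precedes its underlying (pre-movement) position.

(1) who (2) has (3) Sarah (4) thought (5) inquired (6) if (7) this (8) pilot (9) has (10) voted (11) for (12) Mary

4

The displaced element is "who" (word 1).
It is linked across 1 clause boundary (Ø).
It functions as the subject of "inquired", so the gap sits immediately after word 4 ("thought").
Base order: Sarah has thought that who inquired if this pilot has voted for Mary.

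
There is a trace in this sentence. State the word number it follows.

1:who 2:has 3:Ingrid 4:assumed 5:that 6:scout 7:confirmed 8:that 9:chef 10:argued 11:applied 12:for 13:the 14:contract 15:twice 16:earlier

The displaced element is "who" (word 1).
It is linked across 3 clause boundaries (Ø → Ø → Ø).
It functions as the subject of "applied", so the gap sits immediately after word 10 ("argued").
Base order: Ingrid has assumed that scout confirmed that chef argued that who applied for the contract twice earlier.

10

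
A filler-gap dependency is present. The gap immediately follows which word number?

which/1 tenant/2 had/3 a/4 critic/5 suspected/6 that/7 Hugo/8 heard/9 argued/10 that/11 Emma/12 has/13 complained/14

9

The displaced element is "which tenant" (word 2).
It is linked across 2 clause boundaries (that → Ø).
It functions as the subject of "argued", so the gap sits immediately after word 9 ("heard").
Base order: A critic had suspected that Hugo heard that which tenant argued that Emma has complained.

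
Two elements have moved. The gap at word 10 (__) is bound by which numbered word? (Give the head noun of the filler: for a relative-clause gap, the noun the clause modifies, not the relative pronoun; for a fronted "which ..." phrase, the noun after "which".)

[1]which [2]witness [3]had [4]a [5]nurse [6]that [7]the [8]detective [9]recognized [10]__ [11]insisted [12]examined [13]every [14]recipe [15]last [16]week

The marked gap is inside the relative clause, the direct object of "recognized".
Its filler is the head noun "nurse" (via "that"), at word 5.
(The other dependency links word 2 to a gap after word 11.)

5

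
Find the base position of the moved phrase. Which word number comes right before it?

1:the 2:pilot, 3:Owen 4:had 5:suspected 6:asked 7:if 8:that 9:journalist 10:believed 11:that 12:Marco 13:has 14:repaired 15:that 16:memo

The displaced element is "the pilot" (word 2).
It is linked across 1 clause boundary (Ø).
It functions as the subject of "asked", so the gap sits immediately after word 5 ("suspected").
Base order: Owen had suspected that the pilot asked if that journalist believed that Marco has repaired that memo.

5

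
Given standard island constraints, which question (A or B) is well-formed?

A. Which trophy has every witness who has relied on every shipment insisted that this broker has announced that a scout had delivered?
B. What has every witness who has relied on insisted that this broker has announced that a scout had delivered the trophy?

A

In B, the wh-phrase is extracted from inside a complex-NP island (relative clause) (introduced by "who"), which blocks movement.
In A, the extraction path crosses only that-complement boundaries, which are transparent.
So A is grammatical.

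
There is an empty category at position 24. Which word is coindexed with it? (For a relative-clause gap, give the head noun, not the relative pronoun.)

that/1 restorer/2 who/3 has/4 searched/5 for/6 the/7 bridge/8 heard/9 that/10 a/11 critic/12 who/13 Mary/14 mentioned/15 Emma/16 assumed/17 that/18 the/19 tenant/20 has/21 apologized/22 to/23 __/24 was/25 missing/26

12

The gap at 24 is the prepositional object of "apologized", inside a relative clause.
The relative pronoun is "who" (word 13); it is bound by the head noun immediately before it.
Its filler is the head noun "critic", at word 12.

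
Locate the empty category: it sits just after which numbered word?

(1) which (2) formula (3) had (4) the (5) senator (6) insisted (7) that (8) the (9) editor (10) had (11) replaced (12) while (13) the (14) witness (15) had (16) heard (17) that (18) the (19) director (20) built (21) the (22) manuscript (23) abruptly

The displaced element is "which formula" (word 2).
It is linked across 1 clause boundary (that).
It functions as the direct object of "replaced", so the gap sits immediately after word 11 ("replaced").
Base order: The senator had insisted that the editor had replaced which formula while the witness had heard that the director built the manuscript abruptly.

11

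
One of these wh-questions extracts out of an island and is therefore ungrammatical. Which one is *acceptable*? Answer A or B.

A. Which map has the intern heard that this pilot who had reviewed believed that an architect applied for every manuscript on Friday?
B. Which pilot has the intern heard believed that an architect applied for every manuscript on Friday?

In A, the wh-phrase is extracted from inside a complex-NP island (relative clause) (introduced by "who"), which blocks movement.
In B, the extraction path crosses only that-complement boundaries, which are transparent.
So B is grammatical.

B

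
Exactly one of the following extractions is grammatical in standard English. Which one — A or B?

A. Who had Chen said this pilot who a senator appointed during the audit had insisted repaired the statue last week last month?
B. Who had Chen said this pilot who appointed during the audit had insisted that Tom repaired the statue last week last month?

In B, the wh-phrase is extracted from inside a complex-NP island (relative clause) (introduced by "who"), which blocks movement.
In A, the extraction path crosses only that-complement boundaries, which are transparent.
So A is grammatical.

A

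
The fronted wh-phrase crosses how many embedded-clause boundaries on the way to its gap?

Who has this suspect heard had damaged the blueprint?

1

"who" is extracted from the subject of "damaged".
Boundaries crossed, outermost first: [Ø] — 1 in total.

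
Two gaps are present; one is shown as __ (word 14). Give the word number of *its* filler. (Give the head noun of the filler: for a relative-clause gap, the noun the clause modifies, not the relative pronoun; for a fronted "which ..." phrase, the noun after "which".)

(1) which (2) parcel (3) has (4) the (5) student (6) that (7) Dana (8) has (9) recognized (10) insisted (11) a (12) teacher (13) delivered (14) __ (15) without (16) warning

The marked gap is the direct object of "delivered".
Its filler is the fronted wh-phrase "which parcel", at word 2.
(The other dependency links word 5 to a gap after word 9.)

2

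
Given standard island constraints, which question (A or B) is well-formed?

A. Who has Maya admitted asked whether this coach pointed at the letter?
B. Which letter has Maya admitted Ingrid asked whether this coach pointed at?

A

In B, the wh-phrase is extracted from inside a wh-island (introduced by "whether"), which blocks movement.
In A, the extraction path crosses only that-complement boundaries, which are transparent.
So A is grammatical.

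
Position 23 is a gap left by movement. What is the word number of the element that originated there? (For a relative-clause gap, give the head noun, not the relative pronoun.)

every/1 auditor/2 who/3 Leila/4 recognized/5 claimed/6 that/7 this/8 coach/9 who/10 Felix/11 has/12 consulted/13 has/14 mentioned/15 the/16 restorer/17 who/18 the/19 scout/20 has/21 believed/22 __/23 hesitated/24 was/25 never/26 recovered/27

17

The gap at 23 is the subject of "hesitated", inside a relative clause.
The relative pronoun is "who" (word 18); it is bound by the head noun immediately before it.
Its filler is the head noun "restorer", at word 17.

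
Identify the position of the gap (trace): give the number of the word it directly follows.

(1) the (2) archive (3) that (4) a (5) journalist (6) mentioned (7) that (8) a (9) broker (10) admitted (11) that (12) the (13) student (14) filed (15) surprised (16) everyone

The displaced element is "the archive" (word 2).
It is linked across 2 clause boundaries (that → that).
It functions as the direct object of "filed", so the gap sits immediately after word 14 ("filed").
Base order: A journalist mentioned that a broker admitted that the student filed the archive.

14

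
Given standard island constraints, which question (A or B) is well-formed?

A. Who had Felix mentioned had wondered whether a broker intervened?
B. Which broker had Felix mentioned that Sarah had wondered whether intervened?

In B, the wh-phrase is extracted from inside a wh-island (introduced by "whether"), which blocks movement.
In A, the extraction path crosses only that-complement boundaries, which are transparent.
So A is grammatical.

A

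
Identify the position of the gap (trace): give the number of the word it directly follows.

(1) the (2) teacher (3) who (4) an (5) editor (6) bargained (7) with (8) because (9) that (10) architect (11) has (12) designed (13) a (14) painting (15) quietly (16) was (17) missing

7

The displaced element is "the teacher" (word 2).
It functions as the object of the preposition "with" of "bargained", so the gap sits immediately after word 7 ("with").
Base order: An editor bargained with the teacher because that architect has designed a painting quietly.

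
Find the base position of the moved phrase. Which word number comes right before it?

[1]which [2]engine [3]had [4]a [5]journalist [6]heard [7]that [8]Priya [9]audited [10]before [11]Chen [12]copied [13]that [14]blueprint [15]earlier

9

The displaced element is "which engine" (word 2).
It is linked across 1 clause boundary (that).
It functions as the direct object of "audited", so the gap sits immediately after word 9 ("audited").
Base order: A journalist had heard that Priya audited which engine before Chen copied that blueprint earlier.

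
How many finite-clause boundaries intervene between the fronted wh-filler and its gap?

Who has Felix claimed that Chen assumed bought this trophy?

"who" is extracted from the subject of "bought".
Boundaries crossed, outermost first: [that], [Ø] — 2 in total.

2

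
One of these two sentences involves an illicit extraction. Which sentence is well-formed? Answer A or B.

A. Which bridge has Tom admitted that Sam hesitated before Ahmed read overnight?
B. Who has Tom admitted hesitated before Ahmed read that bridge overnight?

In A, the wh-phrase is extracted from inside an adjunct island (introduced by "before"), which blocks movement.
In B, the extraction path crosses only that-complement boundaries, which are transparent.
So B is grammatical.

B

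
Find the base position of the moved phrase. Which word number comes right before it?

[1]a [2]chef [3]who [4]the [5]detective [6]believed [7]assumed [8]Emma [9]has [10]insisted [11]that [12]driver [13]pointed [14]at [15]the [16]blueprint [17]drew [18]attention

The displaced element is "a chef" (word 2).
It is linked across 1 clause boundary (Ø).
It functions as the subject of "assumed", so the gap sits immediately after word 6 ("believed").
Base order: The detective believed a chef assumed Emma has insisted that driver pointed at the blueprint.

6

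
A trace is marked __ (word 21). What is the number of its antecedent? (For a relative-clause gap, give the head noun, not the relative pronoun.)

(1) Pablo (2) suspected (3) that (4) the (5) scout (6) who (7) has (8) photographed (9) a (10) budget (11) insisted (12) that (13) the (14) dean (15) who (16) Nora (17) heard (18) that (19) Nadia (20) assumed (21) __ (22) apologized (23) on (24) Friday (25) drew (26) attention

14

The gap at 21 is the subject of "apologized", inside a relative clause.
The relative pronoun is "who" (word 15); it is bound by the head noun immediately before it.
Its filler is the head noun "dean", at word 14.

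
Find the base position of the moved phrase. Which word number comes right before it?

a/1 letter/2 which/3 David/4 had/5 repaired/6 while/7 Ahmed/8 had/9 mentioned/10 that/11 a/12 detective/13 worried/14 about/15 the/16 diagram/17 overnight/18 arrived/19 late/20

The displaced element is "a letter" (word 2).
It functions as the direct object of "repaired", so the gap sits immediately after word 6 ("repaired").
Base order: David had repaired a letter while Ahmed had mentioned that a detective worried about the diagram overnight.

6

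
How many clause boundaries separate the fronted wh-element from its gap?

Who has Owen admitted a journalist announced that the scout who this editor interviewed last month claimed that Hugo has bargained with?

3

"who" is extracted from the PP object of "bargained".
Boundaries crossed, outermost first: [Ø], [that], [that] — 3 in total.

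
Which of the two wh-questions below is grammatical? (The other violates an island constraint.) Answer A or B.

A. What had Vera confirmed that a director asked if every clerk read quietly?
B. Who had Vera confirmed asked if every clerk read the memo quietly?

B

In A, the wh-phrase is extracted from inside a wh-island (introduced by "if"), which blocks movement.
In B, the extraction path crosses only that-complement boundaries, which are transparent.
So B is grammatical.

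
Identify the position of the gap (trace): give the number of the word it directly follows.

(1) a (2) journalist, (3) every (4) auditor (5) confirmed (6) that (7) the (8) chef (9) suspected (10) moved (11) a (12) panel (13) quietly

9

The displaced element is "a journalist" (word 2).
It is linked across 2 clause boundaries (that → Ø).
It functions as the subject of "moved", so the gap sits immediately after word 9 ("suspected").
Base order: Every auditor confirmed that the chef suspected that a journalist moved a panel quietly.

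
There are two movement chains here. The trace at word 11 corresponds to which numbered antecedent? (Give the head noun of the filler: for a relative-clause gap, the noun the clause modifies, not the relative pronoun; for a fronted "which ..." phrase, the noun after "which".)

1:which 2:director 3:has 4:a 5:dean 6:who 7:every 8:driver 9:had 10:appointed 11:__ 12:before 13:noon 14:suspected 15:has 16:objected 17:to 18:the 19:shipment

The marked gap is inside the relative clause, the direct object of "appointed".
Its filler is the head noun "dean" (via "who"), at word 5.
(The other dependency links word 2 to a gap after word 14.)

5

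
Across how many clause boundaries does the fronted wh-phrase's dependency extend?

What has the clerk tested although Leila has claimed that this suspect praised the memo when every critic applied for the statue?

0

"what" originates inside the matrix clause — no clause boundary is crossed.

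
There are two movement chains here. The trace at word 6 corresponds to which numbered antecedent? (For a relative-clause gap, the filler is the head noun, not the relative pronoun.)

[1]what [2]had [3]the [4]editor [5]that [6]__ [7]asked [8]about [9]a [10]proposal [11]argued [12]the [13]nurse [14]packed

4

The marked gap is inside the relative clause, the subject of "asked".
Its filler is the head noun "editor" (via "that"), at word 4.
(The other dependency links word 1 to a gap after word 14.)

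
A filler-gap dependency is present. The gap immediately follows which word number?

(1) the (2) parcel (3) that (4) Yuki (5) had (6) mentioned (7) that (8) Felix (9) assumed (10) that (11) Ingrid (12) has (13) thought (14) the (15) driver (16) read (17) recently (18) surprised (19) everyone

The displaced element is "the parcel" (word 2).
It is linked across 3 clause boundaries (that → that → Ø).
It functions as the direct object of "read", so the gap sits immediately after word 16 ("read").
Base order: Yuki had mentioned that Felix assumed that Ingrid has thought the driver read the parcel recently.

16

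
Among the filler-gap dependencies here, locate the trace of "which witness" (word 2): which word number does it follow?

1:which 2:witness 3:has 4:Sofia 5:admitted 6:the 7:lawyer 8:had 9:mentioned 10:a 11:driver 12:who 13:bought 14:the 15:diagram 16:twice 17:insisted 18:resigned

17

The displaced element is "which witness" (word 2).
It is linked across 3 clause boundaries (Ø → Ø → Ø).
It functions as the subject of "resigned", so the gap sits immediately after word 17 ("insisted").
Base order: Sofia has admitted the lawyer had mentioned a driver who bought the diagram twice insisted that which witness resigned.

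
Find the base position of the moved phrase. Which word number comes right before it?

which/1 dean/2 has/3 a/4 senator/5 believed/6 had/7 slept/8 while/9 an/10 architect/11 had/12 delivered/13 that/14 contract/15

The displaced element is "which dean" (word 2).
It is linked across 1 clause boundary (Ø).
It functions as the subject of "slept", so the gap sits immediately after word 6 ("believed").
Base order: A senator has believed that which dean had slept while an architect had delivered that contract.

6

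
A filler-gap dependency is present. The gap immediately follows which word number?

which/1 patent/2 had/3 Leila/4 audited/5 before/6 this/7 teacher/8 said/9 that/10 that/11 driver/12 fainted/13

The displaced element is "which patent" (word 2).
It functions as the direct object of "audited", so the gap sits immediately after word 5 ("audited").
Base order: Leila had audited which patent before this teacher said that that driver fainted.

5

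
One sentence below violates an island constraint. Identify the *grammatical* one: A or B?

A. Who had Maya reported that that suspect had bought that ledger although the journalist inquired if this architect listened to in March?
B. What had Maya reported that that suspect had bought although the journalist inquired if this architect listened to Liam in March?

In A, the wh-phrase is extracted from inside an adjunct island (introduced by "although"), which blocks movement.
In B, the extraction path crosses only that-complement boundaries, which are transparent.
So B is grammatical.

B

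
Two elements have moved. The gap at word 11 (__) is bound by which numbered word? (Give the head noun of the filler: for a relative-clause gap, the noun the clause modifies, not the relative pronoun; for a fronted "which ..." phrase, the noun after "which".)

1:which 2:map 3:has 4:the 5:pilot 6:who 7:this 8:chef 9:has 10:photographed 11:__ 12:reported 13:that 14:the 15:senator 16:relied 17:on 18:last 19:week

The marked gap is inside the relative clause, the direct object of "photographed".
Its filler is the head noun "pilot" (via "who"), at word 5.
(The other dependency links word 2 to a gap after word 17.)

5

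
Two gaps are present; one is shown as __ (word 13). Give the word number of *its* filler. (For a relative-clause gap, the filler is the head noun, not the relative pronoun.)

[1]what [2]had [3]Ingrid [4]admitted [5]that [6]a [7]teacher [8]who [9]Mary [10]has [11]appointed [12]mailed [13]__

The marked gap is the direct object of "mailed".
Its filler is the fronted wh-phrase "what", at word 1.
(The other dependency links word 7 to a gap after word 11.)

1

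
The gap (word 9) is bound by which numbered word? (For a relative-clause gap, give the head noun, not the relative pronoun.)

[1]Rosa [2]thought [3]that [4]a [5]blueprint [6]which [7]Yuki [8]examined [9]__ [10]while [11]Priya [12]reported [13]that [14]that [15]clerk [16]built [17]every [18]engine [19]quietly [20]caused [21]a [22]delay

5

The gap at 9 is the object of "examined", inside a relative clause.
The relative pronoun is "which" (word 6); it is bound by the head noun immediately before it.
Its filler is the head noun "blueprint", at word 5.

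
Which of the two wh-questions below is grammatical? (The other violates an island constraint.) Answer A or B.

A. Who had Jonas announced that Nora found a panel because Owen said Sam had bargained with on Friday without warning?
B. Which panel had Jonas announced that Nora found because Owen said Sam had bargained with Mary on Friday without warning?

In A, the wh-phrase is extracted from inside an adjunct island (introduced by "because"), which blocks movement.
In B, the extraction path crosses only that-complement boundaries, which are transparent.
So B is grammatical.

B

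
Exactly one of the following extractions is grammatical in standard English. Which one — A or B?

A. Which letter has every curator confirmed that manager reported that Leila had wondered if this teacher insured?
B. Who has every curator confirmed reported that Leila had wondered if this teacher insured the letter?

B

In A, the wh-phrase is extracted from inside a wh-island (introduced by "if"), which blocks movement.
In B, the extraction path crosses only that-complement boundaries, which are transparent.
So B is grammatical.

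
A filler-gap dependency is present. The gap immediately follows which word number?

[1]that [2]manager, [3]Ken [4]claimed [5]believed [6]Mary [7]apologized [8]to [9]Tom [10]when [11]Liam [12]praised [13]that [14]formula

4

The displaced element is "that manager" (word 2).
It is linked across 1 clause boundary (Ø).
It functions as the subject of "believed", so the gap sits immediately after word 4 ("claimed").
Base order: Ken claimed that that manager believed Mary apologized to Tom when Liam praised that formula.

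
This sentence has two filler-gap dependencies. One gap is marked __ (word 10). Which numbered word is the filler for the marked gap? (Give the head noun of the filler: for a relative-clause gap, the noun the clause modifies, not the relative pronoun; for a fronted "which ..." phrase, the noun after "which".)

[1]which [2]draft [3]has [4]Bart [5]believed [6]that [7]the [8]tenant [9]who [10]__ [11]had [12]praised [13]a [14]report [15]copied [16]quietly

The marked gap is inside the relative clause, the subject of "praised".
Its filler is the head noun "tenant" (via "who"), at word 8.
(The other dependency links word 2 to a gap after word 15.)

8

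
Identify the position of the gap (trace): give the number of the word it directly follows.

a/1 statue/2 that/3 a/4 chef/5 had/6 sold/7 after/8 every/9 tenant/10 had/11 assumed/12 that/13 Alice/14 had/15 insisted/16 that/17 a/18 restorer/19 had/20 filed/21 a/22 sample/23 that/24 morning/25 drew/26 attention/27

7

The displaced element is "a statue" (word 2).
It functions as the direct object of "sold", so the gap sits immediately after word 7 ("sold").
Base order: A chef had sold a statue after every tenant had assumed that Alice had insisted that a restorer had filed a sample that morning.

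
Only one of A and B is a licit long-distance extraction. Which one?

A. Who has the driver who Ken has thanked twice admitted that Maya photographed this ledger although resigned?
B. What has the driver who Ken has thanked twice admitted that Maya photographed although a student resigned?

In A, the wh-phrase is extracted from inside an adjunct island (introduced by "although"), which blocks movement.
In B, the extraction path crosses only that-complement boundaries, which are transparent.
So B is grammatical.

B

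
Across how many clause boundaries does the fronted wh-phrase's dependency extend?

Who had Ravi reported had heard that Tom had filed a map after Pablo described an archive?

1

"who" is extracted from the subject of "heard".
Boundaries crossed, outermost first: [Ø] — 1 in total.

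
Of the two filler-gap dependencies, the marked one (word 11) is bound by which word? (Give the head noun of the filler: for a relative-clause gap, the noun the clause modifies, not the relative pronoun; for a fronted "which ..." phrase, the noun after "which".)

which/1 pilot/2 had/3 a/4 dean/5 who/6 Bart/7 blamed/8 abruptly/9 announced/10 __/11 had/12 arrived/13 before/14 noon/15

2

The marked gap is the subject of "arrived".
Its filler is the fronted wh-phrase "which pilot", at word 2.
(The other dependency links word 5 to a gap after word 8.)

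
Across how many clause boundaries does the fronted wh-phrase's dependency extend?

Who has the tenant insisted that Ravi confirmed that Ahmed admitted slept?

"who" is extracted from the subject of "slept".
Boundaries crossed, outermost first: [that], [that], [Ø] — 3 in total.

3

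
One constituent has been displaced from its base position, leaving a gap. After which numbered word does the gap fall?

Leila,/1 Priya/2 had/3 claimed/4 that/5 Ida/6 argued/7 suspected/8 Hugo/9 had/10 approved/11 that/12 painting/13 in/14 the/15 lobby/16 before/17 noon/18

7

The displaced element is "Leila" (word 1).
It is linked across 2 clause boundaries (that → Ø).
It functions as the subject of "suspected", so the gap sits immediately after word 7 ("argued").
Base order: Priya had claimed that Ida argued that Leila suspected Hugo had approved that painting in the lobby before noon.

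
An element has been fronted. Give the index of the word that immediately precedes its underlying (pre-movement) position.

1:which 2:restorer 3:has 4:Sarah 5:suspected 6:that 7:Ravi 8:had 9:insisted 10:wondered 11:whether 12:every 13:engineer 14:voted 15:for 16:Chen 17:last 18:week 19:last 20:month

9

The displaced element is "which restorer" (word 2).
It is linked across 2 clause boundaries (that → Ø).
It functions as the subject of "wondered", so the gap sits immediately after word 9 ("insisted").
Base order: Sarah has suspected that Ravi had insisted which restorer wondered whether every engineer voted for Chen last week last month.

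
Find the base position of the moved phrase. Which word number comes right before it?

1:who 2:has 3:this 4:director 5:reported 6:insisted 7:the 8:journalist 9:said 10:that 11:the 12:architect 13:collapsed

The displaced element is "who" (word 1).
It is linked across 1 clause boundary (Ø).
It functions as the subject of "insisted", so the gap sits immediately after word 5 ("reported").
Base order: This director has reported that who insisted the journalist said that the architect collapsed.

5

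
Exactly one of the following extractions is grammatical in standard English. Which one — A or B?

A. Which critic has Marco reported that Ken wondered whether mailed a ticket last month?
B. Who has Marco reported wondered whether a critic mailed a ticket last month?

B

In A, the wh-phrase is extracted from inside a wh-island (introduced by "whether"), which blocks movement.
In B, the extraction path crosses only that-complement boundaries, which are transparent.
So B is grammatical.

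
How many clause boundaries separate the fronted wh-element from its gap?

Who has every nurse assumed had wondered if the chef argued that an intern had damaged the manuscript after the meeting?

"who" is extracted from the subject of "wondered".
Boundaries crossed, outermost first: [Ø] — 1 in total.

1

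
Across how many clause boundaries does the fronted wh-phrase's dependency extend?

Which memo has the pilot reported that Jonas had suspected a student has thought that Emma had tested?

"which memo" is extracted from the object of "tested".
Boundaries crossed, outermost first: [that], [Ø], [that] — 3 in total.

3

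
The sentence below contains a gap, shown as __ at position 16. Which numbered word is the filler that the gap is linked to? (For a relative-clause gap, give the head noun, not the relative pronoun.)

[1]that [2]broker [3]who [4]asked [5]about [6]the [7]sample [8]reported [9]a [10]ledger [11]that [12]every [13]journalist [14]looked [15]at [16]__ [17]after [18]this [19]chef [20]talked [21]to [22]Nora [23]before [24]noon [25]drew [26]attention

The gap at 16 is the prepositional object of "looked", inside a relative clause.
The relative pronoun is "that" (word 11); it is bound by the head noun immediately before it.
Its filler is the head noun "ledger", at word 10.

10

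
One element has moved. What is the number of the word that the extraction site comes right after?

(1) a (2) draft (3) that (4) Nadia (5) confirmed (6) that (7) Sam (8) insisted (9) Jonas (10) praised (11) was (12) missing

10

The displaced element is "a draft" (word 2).
It is linked across 2 clause boundaries (that → Ø).
It functions as the direct object of "praised", so the gap sits immediately after word 10 ("praised").
Base order: Nadia confirmed that Sam insisted Jonas praised a draft.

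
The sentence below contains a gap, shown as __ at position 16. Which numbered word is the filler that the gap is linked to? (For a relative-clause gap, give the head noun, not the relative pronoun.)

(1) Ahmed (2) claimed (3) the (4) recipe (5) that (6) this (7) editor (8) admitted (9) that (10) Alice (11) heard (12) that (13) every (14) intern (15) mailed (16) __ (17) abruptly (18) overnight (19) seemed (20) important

The gap at 16 is the object of "mailed", inside a relative clause.
The relative pronoun is "that" (word 5); it is bound by the head noun immediately before it.
Its filler is the head noun "recipe", at word 4.

4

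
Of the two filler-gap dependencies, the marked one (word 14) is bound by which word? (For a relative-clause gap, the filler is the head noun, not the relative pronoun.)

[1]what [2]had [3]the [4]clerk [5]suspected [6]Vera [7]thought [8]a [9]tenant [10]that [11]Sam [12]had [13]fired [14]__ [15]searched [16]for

The marked gap is inside the relative clause, the direct object of "fired".
Its filler is the head noun "tenant" (via "that"), at word 9.
(The other dependency links word 1 to a gap after word 16.)

9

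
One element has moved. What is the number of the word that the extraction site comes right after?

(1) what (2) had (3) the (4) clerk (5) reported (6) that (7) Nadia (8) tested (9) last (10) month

8

The displaced element is "what" (word 1).
It is linked across 1 clause boundary (that).
It functions as the direct object of "tested", so the gap sits immediately after word 8 ("tested").
Base order: The clerk had reported that Nadia tested what last month.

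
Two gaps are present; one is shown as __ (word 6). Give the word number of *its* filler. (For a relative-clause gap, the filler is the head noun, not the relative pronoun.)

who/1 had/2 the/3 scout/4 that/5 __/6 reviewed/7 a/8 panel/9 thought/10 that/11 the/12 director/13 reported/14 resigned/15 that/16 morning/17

4

The marked gap is inside the relative clause, the subject of "reviewed".
Its filler is the head noun "scout" (via "that"), at word 4.
(The other dependency links word 1 to a gap after word 14.)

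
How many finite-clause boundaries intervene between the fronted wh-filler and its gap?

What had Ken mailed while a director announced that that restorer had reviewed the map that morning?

"what" originates inside the matrix clause — no clause boundary is crossed.

0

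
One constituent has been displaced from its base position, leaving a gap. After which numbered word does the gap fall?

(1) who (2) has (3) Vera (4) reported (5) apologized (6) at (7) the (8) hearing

4

The displaced element is "who" (word 1).
It is linked across 1 clause boundary (Ø).
It functions as the subject of "apologized", so the gap sits immediately after word 4 ("reported").
Base order: Vera has reported that who apologized at the hearing.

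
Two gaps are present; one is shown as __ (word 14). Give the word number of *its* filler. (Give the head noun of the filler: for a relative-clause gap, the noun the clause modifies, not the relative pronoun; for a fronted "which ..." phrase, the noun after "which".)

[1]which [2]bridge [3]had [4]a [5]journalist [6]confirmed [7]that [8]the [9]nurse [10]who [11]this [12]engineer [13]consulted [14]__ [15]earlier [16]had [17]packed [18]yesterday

The marked gap is inside the relative clause, the direct object of "consulted".
Its filler is the head noun "nurse" (via "who"), at word 9.
(The other dependency links word 2 to a gap after word 17.)

9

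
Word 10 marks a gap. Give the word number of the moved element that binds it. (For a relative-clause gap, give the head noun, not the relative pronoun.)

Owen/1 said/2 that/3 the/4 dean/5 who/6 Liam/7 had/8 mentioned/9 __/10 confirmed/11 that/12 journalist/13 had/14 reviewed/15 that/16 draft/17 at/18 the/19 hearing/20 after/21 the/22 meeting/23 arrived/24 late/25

The gap at 10 is the subject of "confirmed", inside a relative clause.
The relative pronoun is "who" (word 6); it is bound by the head noun immediately before it.
Its filler is the head noun "dean", at word 5.

5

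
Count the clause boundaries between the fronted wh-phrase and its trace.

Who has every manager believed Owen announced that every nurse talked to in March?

"who" is extracted from the PP object of "talked".
Boundaries crossed, outermost first: [Ø], [that] — 2 in total.

2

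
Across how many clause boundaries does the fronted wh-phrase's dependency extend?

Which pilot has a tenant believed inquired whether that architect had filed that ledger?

1

"which pilot" is extracted from the subject of "inquired".
Boundaries crossed, outermost first: [Ø] — 1 in total.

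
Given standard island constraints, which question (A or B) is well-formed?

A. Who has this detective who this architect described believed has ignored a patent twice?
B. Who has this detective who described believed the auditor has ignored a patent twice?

In B, the wh-phrase is extracted from inside a complex-NP island (relative clause) (introduced by "who"), which blocks movement.
In A, the extraction path crosses only that-complement boundaries, which are transparent.
So A is grammatical.

A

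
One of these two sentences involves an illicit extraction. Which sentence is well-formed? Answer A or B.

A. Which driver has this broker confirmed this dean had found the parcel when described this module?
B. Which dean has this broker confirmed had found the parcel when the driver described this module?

B

In A, the wh-phrase is extracted from inside an adjunct island (introduced by "when"), which blocks movement.
In B, the extraction path crosses only that-complement boundaries, which are transparent.
So B is grammatical.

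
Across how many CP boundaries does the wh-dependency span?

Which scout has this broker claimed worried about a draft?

"which scout" is extracted from the subject of "worried".
Boundaries crossed, outermost first: [Ø] — 1 in total.

1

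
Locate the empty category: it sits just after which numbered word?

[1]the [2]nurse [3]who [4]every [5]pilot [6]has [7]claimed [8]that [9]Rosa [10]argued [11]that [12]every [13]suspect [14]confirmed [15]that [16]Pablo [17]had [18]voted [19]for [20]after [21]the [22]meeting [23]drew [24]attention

The displaced element is "the nurse" (word 2).
It is linked across 3 clause boundaries (that → that → that).
It functions as the object of the preposition "for" of "voted", so the gap sits immediately after word 19 ("for").
Base order: Every pilot has claimed that Rosa argued that every suspect confirmed that Pablo had voted for the nurse after the meeting.

19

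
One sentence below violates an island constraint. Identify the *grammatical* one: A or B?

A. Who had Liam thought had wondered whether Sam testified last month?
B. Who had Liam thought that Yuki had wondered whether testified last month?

A

In B, the wh-phrase is extracted from inside a wh-island (introduced by "whether"), which blocks movement.
In A, the extraction path crosses only that-complement boundaries, which are transparent.
So A is grammatical.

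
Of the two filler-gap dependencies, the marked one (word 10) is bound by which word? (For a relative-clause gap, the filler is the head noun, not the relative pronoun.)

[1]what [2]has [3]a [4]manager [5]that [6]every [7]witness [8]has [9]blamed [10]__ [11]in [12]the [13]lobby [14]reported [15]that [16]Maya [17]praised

The marked gap is inside the relative clause, the direct object of "blamed".
Its filler is the head noun "manager" (via "that"), at word 4.
(The other dependency links word 1 to a gap after word 17.)

4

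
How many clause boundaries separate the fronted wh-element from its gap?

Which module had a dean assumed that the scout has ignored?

"which module" is extracted from the object of "ignored".
Boundaries crossed, outermost first: [that] — 1 in total.

1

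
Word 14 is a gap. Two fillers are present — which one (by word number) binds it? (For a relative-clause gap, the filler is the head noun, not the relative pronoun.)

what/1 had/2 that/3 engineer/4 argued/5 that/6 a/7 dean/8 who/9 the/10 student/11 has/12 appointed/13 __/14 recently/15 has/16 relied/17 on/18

8

The marked gap is inside the relative clause, the direct object of "appointed".
Its filler is the head noun "dean" (via "who"), at word 8.
(The other dependency links word 1 to a gap after word 18.)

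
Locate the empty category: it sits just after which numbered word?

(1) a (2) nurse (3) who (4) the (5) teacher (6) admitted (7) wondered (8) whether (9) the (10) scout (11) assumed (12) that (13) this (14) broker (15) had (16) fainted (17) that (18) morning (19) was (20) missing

The displaced element is "a nurse" (word 2).
It is linked across 1 clause boundary (Ø).
It functions as the subject of "wondered", so the gap sits immediately after word 6 ("admitted").
Base order: The teacher admitted that a nurse wondered whether the scout assumed that this broker had fainted that morning.

6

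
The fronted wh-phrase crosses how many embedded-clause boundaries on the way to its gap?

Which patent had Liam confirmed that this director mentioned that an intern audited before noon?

2

"which patent" is extracted from the object of "audited".
Boundaries crossed, outermost first: [that], [that] — 2 in total.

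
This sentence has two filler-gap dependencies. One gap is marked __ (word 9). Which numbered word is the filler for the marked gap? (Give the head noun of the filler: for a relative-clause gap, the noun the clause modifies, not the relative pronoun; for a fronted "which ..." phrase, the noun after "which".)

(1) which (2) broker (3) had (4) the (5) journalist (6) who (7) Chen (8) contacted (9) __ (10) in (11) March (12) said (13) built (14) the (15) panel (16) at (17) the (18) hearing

5

The marked gap is inside the relative clause, the direct object of "contacted".
Its filler is the head noun "journalist" (via "who"), at word 5.
(The other dependency links word 2 to a gap after word 12.)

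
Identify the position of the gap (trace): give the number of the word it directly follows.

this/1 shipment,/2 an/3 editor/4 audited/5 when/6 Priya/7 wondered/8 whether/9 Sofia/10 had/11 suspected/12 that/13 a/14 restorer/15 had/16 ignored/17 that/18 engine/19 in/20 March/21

5

The displaced element is "this shipment" (word 2).
It functions as the direct object of "audited", so the gap sits immediately after word 5 ("audited").
Base order: An editor audited this shipment when Priya wondered whether Sofia had suspected that a restorer had ignored that engine in March.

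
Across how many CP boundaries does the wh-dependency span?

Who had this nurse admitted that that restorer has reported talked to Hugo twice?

2

"who" is extracted from the subject of "talked".
Boundaries crossed, outermost first: [that], [Ø] — 2 in total.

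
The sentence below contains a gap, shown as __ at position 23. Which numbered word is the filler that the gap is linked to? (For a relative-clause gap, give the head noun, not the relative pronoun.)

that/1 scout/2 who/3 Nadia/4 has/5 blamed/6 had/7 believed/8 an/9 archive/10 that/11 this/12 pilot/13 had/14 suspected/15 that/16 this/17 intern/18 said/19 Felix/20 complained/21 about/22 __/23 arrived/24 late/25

10

The gap at 23 is the prepositional object of "complained", inside a relative clause.
The relative pronoun is "that" (word 11); it is bound by the head noun immediately before it.
Its filler is the head noun "archive", at word 10.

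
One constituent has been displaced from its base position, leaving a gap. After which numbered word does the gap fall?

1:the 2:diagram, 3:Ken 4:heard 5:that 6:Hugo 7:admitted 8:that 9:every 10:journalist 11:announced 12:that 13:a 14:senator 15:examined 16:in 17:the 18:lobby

The displaced element is "the diagram" (word 2).
It is linked across 3 clause boundaries (that → that → that).
It functions as the direct object of "examined", so the gap sits immediately after word 15 ("examined").
Base order: Ken heard that Hugo admitted that every journalist announced that a senator examined the diagram in the lobby.

15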